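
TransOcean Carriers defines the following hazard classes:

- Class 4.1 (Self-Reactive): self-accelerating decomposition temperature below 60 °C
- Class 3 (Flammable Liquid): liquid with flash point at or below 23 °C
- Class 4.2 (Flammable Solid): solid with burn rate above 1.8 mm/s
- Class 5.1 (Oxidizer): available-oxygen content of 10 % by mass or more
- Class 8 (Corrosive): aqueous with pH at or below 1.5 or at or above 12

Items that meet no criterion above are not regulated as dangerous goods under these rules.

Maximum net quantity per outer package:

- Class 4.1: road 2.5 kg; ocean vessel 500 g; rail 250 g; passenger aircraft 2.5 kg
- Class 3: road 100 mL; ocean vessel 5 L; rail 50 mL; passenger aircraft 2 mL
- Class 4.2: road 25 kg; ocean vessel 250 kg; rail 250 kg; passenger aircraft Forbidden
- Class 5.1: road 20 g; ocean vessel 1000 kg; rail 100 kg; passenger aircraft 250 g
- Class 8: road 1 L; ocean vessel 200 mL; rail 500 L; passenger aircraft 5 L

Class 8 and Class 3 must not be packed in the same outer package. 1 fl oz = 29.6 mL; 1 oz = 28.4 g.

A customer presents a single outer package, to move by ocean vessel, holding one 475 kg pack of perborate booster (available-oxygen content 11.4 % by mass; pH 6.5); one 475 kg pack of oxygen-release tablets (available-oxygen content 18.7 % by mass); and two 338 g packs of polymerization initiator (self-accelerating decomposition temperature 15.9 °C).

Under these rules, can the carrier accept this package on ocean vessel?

Available-oxygen content 11.4 % by mass meets the Class 5.1 criterion (Oxidizer), so the perborate booster is Class 5.1.
Oxygen-release tablets: available-oxygen content 18.7 % by mass ≥ 10 % by mass → Class 5.1 (Oxidizer).
Self-accelerating decomposition temperature 15.9 °C meets the Class 4.1 criterion (Self-Reactive), so the polymerization initiator is Class 4.1.
Total Class 5.1: 475 kg + 475 kg = 950 kg.
950 kg ≤ 1000 kg (ocean vessel limit, Class 5.1) — within limit.
Class 4.1 quantity: two 338 g packs = 676 g.
That exceeds the Class 4.1 ocean vessel limit of 500 g.
The segregation rule (Class 8 with Class 3) does not apply to Class 5.1 with Class 4.1.

No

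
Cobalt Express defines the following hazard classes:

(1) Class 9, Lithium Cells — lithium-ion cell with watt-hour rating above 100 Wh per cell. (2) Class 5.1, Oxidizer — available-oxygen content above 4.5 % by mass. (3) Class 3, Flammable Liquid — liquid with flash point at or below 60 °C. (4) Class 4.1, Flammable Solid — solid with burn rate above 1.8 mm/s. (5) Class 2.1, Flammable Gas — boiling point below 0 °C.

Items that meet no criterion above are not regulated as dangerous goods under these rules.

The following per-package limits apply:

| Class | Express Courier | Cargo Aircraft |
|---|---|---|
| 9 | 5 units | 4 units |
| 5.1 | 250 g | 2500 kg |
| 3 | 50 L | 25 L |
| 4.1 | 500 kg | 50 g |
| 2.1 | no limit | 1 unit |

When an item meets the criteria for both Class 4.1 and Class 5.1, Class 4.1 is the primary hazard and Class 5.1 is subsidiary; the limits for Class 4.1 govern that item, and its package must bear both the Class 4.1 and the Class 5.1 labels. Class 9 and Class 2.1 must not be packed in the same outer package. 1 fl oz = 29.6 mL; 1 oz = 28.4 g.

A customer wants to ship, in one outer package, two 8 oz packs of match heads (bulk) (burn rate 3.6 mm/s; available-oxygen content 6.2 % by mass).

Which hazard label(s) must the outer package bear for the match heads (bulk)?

Burn rate 3.6 mm/s meets the Class 4.1 criterion (Flammable Solid), so the match heads (bulk) are Class 4.1.
The match heads (bulk) have available-oxygen content 6.2 % by mass, which is > 4.5 % by mass, so they are Class 5.1 (Oxidizer).
By the precedence rule Class 4.1 is primary and Class 5.1 is subsidiary, and that rule requires both labels on the package.

Class 4.1 and 5.1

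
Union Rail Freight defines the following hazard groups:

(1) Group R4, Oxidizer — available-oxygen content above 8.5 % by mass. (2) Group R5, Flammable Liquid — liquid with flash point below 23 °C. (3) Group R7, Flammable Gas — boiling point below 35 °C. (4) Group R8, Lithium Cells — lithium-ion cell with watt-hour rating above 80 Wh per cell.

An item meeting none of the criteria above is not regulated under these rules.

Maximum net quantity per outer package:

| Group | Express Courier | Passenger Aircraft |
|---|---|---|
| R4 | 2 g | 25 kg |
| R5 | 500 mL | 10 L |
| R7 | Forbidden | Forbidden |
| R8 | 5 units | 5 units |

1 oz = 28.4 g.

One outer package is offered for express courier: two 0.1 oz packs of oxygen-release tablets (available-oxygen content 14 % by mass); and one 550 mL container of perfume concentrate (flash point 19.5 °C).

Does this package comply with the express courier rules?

With available-oxygen content 14 % by mass (> 8.5 % by mass), the oxygen-release tablets fall in Group R4.
Flash point 19.5 °C meets the Group R5 criterion (Flammable Liquid), so the perfume concentrate is Group R5.
Group R5 quantity: 550 mL.
That exceeds the Group R5 express courier limit of 500 mL.
Group R4 quantity: two 0.1 oz packs = 5.68 g.
5.68 g exceeds the express courier limit of 2 g for Group R4.

No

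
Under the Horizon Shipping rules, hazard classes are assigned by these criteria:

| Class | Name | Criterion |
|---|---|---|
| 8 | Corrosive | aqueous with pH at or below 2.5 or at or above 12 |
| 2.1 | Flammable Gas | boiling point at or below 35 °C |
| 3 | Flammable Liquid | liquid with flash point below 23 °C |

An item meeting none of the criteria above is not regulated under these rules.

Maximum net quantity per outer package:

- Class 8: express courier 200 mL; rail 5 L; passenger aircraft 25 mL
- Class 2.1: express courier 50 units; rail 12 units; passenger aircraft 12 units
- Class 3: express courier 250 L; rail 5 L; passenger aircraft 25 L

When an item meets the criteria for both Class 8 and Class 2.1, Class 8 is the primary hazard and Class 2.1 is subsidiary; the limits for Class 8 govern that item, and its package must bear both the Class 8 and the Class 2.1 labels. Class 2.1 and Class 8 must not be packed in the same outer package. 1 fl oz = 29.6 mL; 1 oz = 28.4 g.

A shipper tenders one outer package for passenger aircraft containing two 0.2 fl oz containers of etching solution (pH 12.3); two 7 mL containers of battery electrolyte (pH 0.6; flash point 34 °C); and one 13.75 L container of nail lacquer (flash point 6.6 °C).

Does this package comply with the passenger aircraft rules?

No

pH 12.3 meets the Class 8 criterion (Corrosive), so the etching solution is Class 8.
Battery electrolyte: pH 0.6 ≤ 2.5 → Class 8 (Corrosive).
With flash point 6.6 °C (< 23 °C), the nail lacquer falls in Class 3.
Class 8 net quantity: (two 0.2 fl oz containers = 11.84 mL) + (two 7 mL containers = 14 mL) = 25.84 mL.
That exceeds the Class 8 passenger aircraft limit of 25 mL.
Class 3 quantity: 13.75 L.
13.75 L ≤ 25 L (passenger aircraft limit, Class 3) — within limit.
The segregation rule (Class 2.1 with Class 8) does not apply to Class 8 with Class 3.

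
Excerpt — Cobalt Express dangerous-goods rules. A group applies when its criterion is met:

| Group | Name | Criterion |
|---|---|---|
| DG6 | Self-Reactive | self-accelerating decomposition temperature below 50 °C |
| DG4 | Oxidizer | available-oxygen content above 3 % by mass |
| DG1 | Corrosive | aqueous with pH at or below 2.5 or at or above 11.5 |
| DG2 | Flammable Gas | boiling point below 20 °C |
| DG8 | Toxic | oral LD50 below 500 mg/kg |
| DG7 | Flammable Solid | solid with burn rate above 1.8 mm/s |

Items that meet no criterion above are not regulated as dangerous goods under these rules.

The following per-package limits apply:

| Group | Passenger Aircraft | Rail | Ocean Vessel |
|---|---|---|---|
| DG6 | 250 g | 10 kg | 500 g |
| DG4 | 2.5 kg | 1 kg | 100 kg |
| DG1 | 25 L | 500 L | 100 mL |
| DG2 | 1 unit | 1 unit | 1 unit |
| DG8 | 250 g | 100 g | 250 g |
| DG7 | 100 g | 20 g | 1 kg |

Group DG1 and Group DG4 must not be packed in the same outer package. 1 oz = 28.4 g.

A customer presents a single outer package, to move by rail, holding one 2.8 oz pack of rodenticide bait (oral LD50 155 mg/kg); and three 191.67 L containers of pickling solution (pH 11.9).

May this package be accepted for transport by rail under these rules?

No

The rodenticide bait has oral LD50 155 mg/kg, which is < 500 mg/kg, so it is Group DG8 (Toxic).
The pickling solution has pH 11.9, which is ≥ 11.5, so it is Group DG1 (Corrosive).
Group DG1 quantity: three 191.67 L containers = 575.01 L.
That exceeds the Group DG1 rail limit of 500 L.
Group DG8 quantity: one 2.8 oz pack = 79.52 g.
79.52 g is within the rail limit of 100 g for Group DG8.
The segregation rule (Group DG1 with Group DG4) does not apply to Group DG1 with Group DG8.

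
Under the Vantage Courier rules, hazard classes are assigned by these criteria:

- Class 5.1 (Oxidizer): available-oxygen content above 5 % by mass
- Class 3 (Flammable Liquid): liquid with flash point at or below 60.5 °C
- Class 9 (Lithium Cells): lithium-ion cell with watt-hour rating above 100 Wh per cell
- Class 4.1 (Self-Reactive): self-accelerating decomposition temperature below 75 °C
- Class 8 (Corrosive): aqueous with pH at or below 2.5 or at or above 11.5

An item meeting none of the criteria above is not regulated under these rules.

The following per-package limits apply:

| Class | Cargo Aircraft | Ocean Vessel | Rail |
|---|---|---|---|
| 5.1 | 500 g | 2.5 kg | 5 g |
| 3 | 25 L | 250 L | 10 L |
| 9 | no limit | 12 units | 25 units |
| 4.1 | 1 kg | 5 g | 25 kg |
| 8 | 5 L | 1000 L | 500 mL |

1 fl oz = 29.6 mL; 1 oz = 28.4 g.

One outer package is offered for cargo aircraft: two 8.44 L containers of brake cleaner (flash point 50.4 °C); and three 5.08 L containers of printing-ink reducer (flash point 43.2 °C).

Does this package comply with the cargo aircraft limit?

No

With flash point 50.4 °C (≤ 60.5 °C), the brake cleaner falls in Class 3.
Flash point 43.2 °C meets the Class 3 criterion (Flammable Liquid), so the printing-ink reducer is Class 3.
Total Class 3: (two 8.44 L containers = 16.88 L) + (three 5.08 L containers = 15.24 L) = 32.12 L.
32.12 L > 25 L (cargo aircraft limit, Class 3) — over the limit.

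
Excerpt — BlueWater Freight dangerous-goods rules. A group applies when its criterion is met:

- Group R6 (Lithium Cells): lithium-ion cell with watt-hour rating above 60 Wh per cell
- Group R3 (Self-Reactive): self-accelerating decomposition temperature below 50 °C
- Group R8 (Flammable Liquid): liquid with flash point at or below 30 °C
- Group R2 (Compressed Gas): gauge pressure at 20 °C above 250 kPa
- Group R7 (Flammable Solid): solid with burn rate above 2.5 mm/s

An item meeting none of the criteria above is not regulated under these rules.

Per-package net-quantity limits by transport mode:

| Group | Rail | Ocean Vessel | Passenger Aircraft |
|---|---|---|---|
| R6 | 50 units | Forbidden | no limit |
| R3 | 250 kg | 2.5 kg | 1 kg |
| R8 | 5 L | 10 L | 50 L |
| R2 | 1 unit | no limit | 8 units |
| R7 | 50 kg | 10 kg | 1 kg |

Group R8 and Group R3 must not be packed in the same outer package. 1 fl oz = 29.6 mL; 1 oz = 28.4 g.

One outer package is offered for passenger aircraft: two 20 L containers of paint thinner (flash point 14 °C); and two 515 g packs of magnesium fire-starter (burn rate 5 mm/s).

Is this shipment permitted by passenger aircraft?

Paint thinner: flash point 14 °C ≤ 30 °C → Group R8 (Flammable Liquid).
Burn rate 5 mm/s meets the Group R7 criterion (Flammable Solid), so the magnesium fire-starter is Group R7.
Group R7 quantity: two 515 g packs = 1.03 kg.
1.03 kg > 1 kg (passenger aircraft limit, Group R7) — over the limit.
Group R8 quantity: two 20 L containers = 40 L.
40 L ≤ 50 L (passenger aircraft limit, Group R8) — within limit.
The segregation rule (Group R8 with Group R3) does not apply to Group R7 with Group R8.

No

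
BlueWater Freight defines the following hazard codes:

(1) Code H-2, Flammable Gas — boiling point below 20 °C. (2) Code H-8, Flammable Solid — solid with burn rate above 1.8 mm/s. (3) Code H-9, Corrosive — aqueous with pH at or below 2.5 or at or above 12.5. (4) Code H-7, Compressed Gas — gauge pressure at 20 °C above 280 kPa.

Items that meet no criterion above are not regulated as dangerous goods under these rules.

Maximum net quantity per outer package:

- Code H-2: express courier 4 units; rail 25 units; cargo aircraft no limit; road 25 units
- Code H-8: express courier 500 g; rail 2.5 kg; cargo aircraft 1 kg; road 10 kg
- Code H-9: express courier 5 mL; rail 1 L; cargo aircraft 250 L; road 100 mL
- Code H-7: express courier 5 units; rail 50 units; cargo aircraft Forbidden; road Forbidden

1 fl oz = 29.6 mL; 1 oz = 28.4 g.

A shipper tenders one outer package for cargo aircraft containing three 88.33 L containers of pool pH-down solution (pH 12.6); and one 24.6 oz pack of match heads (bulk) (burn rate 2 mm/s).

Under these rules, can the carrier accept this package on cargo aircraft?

With pH 12.6 (≥ 12.5), the pool pH-down solution falls in Code H-9.
The match heads (bulk) have burn rate 2 mm/s, which is > 1.8 mm/s, so they are Code H-8 (Flammable Solid).
Code H-8 quantity: one 24.6 oz pack = 698.64 g.
698.64 g ≤ 1 kg (cargo aircraft limit, Code H-8) — within limit.
Code H-9 quantity: three 88.33 L containers = 264.99 L.
264.99 L > 250 L (cargo aircraft limit, Code H-9) — over the limit.

No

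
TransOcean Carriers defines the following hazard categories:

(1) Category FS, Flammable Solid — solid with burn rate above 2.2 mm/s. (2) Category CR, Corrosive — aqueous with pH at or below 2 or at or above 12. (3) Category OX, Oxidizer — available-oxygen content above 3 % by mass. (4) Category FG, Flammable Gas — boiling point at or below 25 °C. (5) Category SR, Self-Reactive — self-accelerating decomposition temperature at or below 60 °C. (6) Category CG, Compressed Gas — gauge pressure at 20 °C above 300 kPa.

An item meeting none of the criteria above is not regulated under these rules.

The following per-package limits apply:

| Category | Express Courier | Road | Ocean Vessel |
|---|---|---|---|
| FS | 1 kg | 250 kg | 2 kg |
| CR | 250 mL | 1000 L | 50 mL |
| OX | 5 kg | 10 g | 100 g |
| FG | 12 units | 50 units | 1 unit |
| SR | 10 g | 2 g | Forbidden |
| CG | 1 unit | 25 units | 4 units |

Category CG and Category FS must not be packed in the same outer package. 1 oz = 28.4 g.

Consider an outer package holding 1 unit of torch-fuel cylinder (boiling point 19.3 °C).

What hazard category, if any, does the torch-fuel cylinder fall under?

Category FG

With boiling point 19.3 °C (≤ 25 °C), the torch-fuel cylinder falls in Category FG.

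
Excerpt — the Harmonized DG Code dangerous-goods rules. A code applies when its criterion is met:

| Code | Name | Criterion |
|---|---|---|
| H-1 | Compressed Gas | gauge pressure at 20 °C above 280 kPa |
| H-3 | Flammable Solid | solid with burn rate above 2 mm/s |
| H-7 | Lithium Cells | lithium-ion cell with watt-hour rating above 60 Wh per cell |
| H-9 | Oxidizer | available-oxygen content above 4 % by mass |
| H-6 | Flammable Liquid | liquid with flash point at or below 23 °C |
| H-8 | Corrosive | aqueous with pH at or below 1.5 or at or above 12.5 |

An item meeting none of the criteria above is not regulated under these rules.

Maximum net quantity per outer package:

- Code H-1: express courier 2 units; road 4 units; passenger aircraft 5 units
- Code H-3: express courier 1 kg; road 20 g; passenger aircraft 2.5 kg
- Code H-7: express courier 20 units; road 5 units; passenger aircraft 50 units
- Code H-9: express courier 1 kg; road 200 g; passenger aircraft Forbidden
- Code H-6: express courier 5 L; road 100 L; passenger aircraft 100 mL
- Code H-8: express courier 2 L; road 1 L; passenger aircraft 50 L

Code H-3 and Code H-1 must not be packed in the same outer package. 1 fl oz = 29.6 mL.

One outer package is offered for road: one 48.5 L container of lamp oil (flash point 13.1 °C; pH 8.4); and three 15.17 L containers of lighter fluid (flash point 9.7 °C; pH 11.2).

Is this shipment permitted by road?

Flash point 13.1 °C meets the Code H-6 criterion (Flammable Liquid), so the lamp oil is Code H-6.
With flash point 9.7 °C (≤ 23 °C), the lighter fluid falls in Code H-6.
Code H-6 net quantity: 48.5 L + (three 15.17 L containers = 45.51 L) = 94.01 L.
That is within the Code H-6 road limit of 100 L.

Yes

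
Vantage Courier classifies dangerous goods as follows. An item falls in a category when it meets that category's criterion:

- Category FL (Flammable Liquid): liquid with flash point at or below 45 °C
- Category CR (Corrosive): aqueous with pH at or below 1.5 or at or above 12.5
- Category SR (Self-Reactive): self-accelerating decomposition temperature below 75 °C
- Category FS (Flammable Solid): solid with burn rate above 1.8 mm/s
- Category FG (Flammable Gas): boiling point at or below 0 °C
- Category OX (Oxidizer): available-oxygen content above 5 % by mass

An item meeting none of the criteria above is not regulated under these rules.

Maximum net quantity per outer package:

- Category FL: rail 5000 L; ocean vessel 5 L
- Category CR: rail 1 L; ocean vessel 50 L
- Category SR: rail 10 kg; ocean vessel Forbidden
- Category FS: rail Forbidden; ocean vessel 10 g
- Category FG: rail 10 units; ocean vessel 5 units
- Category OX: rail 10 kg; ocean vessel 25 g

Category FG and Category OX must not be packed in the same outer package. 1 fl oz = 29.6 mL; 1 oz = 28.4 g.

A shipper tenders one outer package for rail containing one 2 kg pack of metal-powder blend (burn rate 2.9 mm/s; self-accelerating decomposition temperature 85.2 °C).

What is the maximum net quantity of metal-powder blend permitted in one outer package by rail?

Forbidden

The metal-powder blend has burn rate 2.9 mm/s, which is > 1.8 mm/s, so it is Category FS (Flammable Solid).
The rail limit for Category FS is Forbidden.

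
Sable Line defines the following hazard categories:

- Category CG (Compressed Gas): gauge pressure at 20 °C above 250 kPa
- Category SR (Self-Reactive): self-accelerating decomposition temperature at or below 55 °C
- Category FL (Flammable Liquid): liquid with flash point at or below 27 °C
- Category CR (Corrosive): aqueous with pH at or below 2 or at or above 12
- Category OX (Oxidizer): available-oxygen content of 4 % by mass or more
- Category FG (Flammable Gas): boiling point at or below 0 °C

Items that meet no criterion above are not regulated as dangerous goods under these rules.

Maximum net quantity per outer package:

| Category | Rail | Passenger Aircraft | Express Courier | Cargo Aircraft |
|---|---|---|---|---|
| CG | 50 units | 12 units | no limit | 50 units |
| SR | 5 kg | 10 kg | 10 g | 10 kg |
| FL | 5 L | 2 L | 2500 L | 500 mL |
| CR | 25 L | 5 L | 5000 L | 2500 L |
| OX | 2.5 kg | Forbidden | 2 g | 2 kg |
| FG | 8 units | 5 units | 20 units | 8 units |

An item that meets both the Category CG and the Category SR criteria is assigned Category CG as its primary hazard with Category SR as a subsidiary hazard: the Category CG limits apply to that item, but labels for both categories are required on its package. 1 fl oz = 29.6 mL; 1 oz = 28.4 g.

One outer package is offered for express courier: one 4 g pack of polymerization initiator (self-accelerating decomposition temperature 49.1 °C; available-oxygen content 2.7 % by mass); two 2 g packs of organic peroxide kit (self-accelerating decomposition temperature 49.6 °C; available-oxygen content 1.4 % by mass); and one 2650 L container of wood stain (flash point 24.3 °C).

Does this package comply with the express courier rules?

No

Self-accelerating decomposition temperature 49.1 °C meets the Category SR criterion (Self-Reactive), so the polymerization initiator is Category SR.
With self-accelerating decomposition temperature 49.6 °C (≤ 55 °C), the organic peroxide kit falls in Category SR.
The wood stain has flash point 24.3 °C, which is ≤ 27 °C, so it is Category FL (Flammable Liquid).
Category SR net quantity: 4 g + (two 2 g packs = 4 g) = 8 g.
That is within the Category SR express courier limit of 10 g.
Category FL quantity: 2650 L.
2650 L exceeds the express courier limit of 2500 L for Category FL.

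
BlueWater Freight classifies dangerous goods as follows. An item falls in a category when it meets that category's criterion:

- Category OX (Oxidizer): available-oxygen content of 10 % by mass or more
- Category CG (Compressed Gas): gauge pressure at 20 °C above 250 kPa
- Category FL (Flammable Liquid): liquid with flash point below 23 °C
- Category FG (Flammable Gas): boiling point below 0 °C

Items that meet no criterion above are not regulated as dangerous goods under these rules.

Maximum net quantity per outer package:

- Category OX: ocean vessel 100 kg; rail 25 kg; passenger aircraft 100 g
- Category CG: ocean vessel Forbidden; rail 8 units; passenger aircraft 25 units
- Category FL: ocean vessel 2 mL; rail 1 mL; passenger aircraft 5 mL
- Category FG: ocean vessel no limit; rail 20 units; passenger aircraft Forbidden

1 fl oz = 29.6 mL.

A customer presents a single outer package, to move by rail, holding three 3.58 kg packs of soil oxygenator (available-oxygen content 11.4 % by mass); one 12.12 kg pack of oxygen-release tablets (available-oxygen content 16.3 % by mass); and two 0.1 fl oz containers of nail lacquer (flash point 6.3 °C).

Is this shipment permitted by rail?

No

Soil oxygenator: available-oxygen content 11.4 % by mass ≥ 10 % by mass → Category OX (Oxidizer).
The oxygen-release tablets have available-oxygen content 16.3 % by mass, which is ≥ 10 % by mass, so they are Category OX (Oxidizer).
With flash point 6.3 °C (< 23 °C), the nail lacquer falls in Category FL.
Category OX net quantity: (three 3.58 kg packs = 10.74 kg) + 12.12 kg = 22.86 kg.
That is within the Category OX rail limit of 25 kg.
Category FL quantity: two 0.1 fl oz containers = 5.92 mL.
5.92 mL exceeds the rail limit of 1 mL for Category FL.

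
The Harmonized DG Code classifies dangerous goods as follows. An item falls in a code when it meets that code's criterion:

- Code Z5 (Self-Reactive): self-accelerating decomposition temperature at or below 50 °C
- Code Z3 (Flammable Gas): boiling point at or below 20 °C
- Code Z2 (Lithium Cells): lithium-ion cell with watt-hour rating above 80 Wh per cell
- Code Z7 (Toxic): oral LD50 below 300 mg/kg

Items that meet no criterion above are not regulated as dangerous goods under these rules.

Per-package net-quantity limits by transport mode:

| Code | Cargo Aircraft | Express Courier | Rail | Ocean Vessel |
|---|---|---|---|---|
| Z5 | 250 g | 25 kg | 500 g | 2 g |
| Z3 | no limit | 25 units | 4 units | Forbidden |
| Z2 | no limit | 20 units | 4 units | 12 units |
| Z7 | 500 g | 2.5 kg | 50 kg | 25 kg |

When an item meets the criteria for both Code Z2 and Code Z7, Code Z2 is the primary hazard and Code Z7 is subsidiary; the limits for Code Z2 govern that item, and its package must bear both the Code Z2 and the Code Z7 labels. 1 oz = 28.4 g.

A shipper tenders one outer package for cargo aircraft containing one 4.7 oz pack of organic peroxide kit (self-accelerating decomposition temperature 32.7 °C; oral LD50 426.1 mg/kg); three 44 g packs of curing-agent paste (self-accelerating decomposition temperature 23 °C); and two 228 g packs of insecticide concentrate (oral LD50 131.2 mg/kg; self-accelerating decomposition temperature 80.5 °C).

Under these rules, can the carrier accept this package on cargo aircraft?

No

The organic peroxide kit has self-accelerating decomposition temperature 32.7 °C, which is ≤ 50 °C, so it is Code Z5 (Self-Reactive).
With self-accelerating decomposition temperature 23 °C (≤ 50 °C), the curing-agent paste falls in Code Z5.
With oral LD50 131.2 mg/kg (< 300 mg/kg), the insecticide concentrate falls in Code Z7.
Total Code Z5: (one 4.7 oz pack = 133.48 g) + (three 44 g packs = 132 g) = 265.48 g.
265.48 g exceeds the cargo aircraft limit of 250 g for Code Z5.
Code Z7 quantity: two 228 g packs = 456 g.
456 g is within the cargo aircraft limit of 500 g for Code Z7.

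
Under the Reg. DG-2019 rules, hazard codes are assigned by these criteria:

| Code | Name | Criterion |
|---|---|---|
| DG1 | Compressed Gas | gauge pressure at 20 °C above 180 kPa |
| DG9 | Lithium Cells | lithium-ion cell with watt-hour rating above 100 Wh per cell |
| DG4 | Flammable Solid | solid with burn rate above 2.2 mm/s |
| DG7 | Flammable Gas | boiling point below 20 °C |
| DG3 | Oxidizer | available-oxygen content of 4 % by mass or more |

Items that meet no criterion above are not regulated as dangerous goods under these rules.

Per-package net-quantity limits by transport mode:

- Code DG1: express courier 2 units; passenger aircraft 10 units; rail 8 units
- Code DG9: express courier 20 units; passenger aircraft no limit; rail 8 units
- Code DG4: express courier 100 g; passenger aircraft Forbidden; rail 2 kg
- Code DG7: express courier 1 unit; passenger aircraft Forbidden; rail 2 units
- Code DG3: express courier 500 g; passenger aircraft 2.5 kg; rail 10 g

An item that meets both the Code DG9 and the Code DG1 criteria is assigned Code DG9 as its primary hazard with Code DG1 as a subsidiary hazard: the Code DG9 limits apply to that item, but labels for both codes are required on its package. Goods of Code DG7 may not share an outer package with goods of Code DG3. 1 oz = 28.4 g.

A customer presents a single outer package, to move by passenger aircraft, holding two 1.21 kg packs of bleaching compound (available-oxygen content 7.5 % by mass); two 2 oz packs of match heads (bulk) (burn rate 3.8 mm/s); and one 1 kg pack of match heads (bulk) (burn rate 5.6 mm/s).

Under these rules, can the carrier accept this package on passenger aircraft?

With available-oxygen content 7.5 % by mass (≥ 4 % by mass), the bleaching compound falls in Code DG3.
With burn rate 3.8 mm/s (> 2.2 mm/s), the match heads (bulk) fall in Code DG4.
Burn rate 5.6 mm/s meets the Code DG4 criterion (Flammable Solid), so the match heads (bulk) are Code DG4.
Code DG4 net quantity: (two 2 oz packs = 113.6 g) + 1 kg = 1113.6 g.
Code DG4 is Forbidden by passenger aircraft.
Code DG3 quantity: two 1.21 kg packs = 2.42 kg.
That is within the Code DG3 passenger aircraft limit of 2.5 kg.
The segregation rule (Code DG7 with Code DG3) does not apply to Code DG4 with Code DG3.

No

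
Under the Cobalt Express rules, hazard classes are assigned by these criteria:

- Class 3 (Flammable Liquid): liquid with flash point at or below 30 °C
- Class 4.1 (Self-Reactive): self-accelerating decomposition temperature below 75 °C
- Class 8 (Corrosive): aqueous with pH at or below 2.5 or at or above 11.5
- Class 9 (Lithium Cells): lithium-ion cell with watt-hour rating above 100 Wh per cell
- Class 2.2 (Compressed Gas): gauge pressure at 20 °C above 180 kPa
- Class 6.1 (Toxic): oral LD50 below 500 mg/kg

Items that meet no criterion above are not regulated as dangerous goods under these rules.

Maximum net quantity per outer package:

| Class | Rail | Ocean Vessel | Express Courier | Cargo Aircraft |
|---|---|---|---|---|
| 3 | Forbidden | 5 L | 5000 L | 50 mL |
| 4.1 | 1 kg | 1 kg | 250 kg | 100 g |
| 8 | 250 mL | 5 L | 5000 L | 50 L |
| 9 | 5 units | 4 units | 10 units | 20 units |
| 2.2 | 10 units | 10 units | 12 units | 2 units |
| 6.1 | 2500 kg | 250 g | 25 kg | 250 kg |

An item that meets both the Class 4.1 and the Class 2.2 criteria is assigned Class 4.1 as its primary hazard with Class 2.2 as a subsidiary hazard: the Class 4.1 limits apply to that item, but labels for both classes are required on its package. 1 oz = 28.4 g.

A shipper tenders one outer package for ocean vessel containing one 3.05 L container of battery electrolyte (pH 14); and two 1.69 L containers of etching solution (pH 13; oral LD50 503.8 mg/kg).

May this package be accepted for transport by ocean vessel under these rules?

No

The battery electrolyte has pH 14, which is ≥ 11.5, so it is Class 8 (Corrosive).
With pH 13 (≥ 11.5), the etching solution falls in Class 8.
Class 8 net quantity: 3.05 L + (two 1.69 L containers = 3.38 L) = 6.43 L.
6.43 L exceeds the ocean vessel limit of 5 L for Class 8.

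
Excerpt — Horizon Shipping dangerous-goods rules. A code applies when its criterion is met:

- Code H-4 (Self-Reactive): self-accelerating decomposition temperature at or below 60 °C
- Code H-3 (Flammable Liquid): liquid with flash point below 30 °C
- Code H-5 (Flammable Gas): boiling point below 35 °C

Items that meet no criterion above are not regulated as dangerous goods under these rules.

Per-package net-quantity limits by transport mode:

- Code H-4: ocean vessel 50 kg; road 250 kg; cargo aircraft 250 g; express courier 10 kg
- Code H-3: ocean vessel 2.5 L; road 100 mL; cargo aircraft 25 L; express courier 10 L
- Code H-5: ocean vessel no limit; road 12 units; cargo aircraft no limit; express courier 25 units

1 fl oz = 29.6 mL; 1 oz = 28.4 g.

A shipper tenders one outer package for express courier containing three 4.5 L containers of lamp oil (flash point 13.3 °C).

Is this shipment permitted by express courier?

Lamp oil: flash point 13.3 °C < 30 °C → Code H-3 (Flammable Liquid).
Code H-3 quantity: three 4.5 L containers = 13.5 L.
That exceeds the Code H-3 express courier limit of 10 L.

No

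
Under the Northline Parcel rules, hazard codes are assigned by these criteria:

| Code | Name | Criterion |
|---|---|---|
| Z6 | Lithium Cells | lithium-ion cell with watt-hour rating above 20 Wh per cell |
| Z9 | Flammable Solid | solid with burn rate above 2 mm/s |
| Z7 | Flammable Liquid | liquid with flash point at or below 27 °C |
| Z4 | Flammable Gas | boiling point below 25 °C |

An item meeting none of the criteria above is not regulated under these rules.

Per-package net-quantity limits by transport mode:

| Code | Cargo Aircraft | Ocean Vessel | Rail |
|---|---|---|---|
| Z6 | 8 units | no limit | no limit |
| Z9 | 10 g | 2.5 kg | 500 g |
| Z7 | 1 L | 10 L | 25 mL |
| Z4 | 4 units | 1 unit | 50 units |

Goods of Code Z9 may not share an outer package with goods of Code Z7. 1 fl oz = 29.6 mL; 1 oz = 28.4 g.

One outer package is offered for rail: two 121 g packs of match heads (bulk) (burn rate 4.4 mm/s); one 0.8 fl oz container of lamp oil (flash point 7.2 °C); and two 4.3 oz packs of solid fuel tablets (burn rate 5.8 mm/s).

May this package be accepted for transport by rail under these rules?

No

With burn rate 4.4 mm/s (> 2 mm/s), the match heads (bulk) fall in Code Z9.
Flash point 7.2 °C meets the Code Z7 criterion (Flammable Liquid), so the lamp oil is Code Z7.
Solid fuel tablets: burn rate 5.8 mm/s > 2 mm/s → Code Z9 (Flammable Solid).
Total Code Z9: (two 121 g packs = 242 g) + (two 4.3 oz packs = 244.24 g) = 486.24 g.
486.24 g is within the rail limit of 500 g for Code Z9.
Code Z7 quantity: one 0.8 fl oz container = 23.68 mL.
That is within the Code Z7 rail limit of 25 mL.
Code Z9 and Code Z7 may not share an outer package.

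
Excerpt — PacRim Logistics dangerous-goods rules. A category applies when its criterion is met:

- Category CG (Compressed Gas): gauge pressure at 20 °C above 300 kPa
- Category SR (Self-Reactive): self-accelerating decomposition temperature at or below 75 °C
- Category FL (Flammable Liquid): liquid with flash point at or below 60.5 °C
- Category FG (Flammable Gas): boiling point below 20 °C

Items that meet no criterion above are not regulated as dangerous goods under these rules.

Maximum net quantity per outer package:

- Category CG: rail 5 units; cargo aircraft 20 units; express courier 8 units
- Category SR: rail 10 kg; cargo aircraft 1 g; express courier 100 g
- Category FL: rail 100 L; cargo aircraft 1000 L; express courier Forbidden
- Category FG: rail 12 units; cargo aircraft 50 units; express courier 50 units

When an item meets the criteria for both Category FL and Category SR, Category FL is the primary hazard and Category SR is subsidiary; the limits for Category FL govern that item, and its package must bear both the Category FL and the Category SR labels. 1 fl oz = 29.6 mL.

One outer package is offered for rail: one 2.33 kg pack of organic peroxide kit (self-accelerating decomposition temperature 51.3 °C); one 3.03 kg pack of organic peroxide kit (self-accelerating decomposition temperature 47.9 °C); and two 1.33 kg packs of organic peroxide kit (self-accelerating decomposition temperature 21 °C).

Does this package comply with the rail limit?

Self-accelerating decomposition temperature 51.3 °C meets the Category SR criterion (Self-Reactive), so the organic peroxide kit is Category SR.
Self-accelerating decomposition temperature 47.9 °C meets the Category SR criterion (Self-Reactive), so the organic peroxide kit is Category SR.
The organic peroxide kit has self-accelerating decomposition temperature 21 °C, which is ≤ 75 °C, so it is Category SR (Self-Reactive).
Total Category SR: 2.33 kg + 3.03 kg + (two 1.33 kg packs = 2.66 kg) = 8.02 kg.
8.02 kg ≤ 10 kg (rail limit, Category SR) — within limit.

Yes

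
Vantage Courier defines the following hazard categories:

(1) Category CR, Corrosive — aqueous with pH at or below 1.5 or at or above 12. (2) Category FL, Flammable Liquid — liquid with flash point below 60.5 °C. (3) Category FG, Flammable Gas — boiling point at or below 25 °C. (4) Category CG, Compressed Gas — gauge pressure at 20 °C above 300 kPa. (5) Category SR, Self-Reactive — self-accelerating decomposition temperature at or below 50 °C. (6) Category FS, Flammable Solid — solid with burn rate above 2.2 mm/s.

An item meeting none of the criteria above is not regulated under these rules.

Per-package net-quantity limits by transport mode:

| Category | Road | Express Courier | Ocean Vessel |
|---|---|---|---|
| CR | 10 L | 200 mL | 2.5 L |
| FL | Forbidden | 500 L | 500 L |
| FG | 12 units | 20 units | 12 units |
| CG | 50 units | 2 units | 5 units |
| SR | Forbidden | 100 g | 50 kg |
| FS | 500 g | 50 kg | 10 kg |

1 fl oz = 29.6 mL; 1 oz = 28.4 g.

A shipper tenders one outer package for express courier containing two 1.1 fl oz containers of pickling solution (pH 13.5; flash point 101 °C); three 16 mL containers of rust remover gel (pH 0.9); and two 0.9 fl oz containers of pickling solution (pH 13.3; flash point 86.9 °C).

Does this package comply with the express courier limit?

pH 13.5 meets the Category CR criterion (Corrosive), so the pickling solution is Category CR.
pH 0.9 meets the Category CR criterion (Corrosive), so the rust remover gel is Category CR.
With pH 13.3 (≥ 12), the pickling solution falls in Category CR.
Category CR net quantity: (two 1.1 fl oz containers = 65.12 mL) + (three 16 mL containers = 48 mL) + (two 0.9 fl oz containers = 53.28 mL) = 166.4 mL.
166.4 mL is within the express courier limit of 200 mL for Category CR.

Yes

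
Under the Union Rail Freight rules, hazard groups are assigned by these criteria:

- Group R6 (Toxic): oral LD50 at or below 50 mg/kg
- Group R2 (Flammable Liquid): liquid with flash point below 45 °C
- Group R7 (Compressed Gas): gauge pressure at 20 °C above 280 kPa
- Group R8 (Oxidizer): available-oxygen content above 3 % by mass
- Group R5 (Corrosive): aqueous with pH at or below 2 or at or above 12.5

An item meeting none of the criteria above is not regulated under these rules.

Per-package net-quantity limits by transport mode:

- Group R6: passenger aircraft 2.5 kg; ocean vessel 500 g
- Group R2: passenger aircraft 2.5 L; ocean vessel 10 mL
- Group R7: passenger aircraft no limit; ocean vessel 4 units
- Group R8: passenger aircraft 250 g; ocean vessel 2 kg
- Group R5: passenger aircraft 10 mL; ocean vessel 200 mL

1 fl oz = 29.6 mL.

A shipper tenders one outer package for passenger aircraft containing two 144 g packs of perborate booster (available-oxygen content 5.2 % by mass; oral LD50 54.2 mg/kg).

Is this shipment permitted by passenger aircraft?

No

Available-oxygen content 5.2 % by mass meets the Group R8 criterion (Oxidizer), so the perborate booster is Group R8.
Group R8 quantity: two 144 g packs = 288 g.
288 g exceeds the passenger aircraft limit of 250 g for Group R8.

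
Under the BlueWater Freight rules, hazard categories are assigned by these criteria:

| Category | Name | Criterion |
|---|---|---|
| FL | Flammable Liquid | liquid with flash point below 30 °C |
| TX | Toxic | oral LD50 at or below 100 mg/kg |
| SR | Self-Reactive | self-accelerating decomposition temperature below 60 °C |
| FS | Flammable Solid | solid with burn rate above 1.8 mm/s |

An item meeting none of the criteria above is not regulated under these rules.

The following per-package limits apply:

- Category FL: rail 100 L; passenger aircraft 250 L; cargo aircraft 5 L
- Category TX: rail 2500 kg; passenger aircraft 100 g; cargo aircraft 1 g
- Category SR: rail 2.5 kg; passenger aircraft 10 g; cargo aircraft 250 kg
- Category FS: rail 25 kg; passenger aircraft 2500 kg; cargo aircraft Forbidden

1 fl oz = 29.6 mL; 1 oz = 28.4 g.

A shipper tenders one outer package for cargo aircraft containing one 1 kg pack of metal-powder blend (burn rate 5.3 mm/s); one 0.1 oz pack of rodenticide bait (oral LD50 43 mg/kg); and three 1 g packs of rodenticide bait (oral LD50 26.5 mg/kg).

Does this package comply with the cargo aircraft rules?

No

With burn rate 5.3 mm/s (> 1.8 mm/s), the metal-powder blend falls in Category FS.
Oral LD50 43 mg/kg meets the Category TX criterion (Toxic), so the rodenticide bait is Category TX.
Rodenticide bait: oral LD50 26.5 mg/kg ≤ 100 mg/kg → Category TX (Toxic).
Category TX net quantity: (one 0.1 oz pack = 2.84 g) + (three 1 g packs = 3 g) = 5.84 g.
5.84 g exceeds the cargo aircraft limit of 1 g for Category TX.
Category FS quantity: 1 kg.
By cargo aircraft, Category FS is Forbidden regardless of quantity.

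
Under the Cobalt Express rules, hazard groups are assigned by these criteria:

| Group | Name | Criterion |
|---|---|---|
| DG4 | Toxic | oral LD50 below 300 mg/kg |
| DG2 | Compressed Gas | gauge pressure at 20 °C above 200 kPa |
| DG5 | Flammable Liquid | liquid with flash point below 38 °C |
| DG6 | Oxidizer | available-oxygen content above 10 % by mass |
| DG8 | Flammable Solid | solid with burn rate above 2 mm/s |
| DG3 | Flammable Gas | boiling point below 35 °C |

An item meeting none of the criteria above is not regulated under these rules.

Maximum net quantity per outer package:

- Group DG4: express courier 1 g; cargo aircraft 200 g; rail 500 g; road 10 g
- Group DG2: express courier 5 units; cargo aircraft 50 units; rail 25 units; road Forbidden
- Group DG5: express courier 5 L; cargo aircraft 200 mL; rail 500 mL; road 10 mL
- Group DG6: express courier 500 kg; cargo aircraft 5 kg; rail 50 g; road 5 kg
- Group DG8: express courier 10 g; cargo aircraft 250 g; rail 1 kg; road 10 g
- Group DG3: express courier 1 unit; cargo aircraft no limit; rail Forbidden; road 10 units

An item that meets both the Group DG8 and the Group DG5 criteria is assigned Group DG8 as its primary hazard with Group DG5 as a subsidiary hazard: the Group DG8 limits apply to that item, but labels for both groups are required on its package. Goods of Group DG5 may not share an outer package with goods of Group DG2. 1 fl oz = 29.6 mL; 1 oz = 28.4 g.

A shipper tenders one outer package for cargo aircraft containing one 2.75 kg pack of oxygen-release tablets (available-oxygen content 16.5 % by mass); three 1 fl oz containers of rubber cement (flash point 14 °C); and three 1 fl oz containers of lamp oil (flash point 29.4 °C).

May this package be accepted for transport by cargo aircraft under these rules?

Available-oxygen content 16.5 % by mass meets the Group DG6 criterion (Oxidizer), so the oxygen-release tablets are Group DG6.
Rubber cement: flash point 14 °C < 38 °C → Group DG5 (Flammable Liquid).
Lamp oil: flash point 29.4 °C < 38 °C → Group DG5 (Flammable Liquid).
Group DG5 net quantity: (three 1 fl oz containers = 88.8 mL) + (three 1 fl oz containers = 88.8 mL) = 177.6 mL.
That is within the Group DG5 cargo aircraft limit of 200 mL.
Group DG6 quantity: 2.75 kg.
2.75 kg ≤ 5 kg (cargo aircraft limit, Group DG6) — within limit.
The segregation rule (Group DG5 with Group DG2) does not apply to Group DG5 with Group DG6.
Every hazard group is within its cargo aircraft limit and no segregation rule is violated.

Yes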